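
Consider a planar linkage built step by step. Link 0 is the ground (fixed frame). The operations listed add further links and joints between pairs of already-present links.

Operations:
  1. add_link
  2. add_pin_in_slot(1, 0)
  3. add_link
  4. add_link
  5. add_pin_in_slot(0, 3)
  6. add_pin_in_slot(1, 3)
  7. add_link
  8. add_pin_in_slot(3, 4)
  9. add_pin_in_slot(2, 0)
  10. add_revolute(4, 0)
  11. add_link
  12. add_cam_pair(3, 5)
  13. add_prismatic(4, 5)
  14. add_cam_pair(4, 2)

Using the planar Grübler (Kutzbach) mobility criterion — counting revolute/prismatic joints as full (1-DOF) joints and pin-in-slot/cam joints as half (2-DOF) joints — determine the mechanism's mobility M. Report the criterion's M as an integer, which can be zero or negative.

M = 4

L=1 J1=0 J2=0
add link → L=2 J1=0 J2=0
PS@1,0 dof=2 J2 → L=2 J1=0 J2=1
add link → L=3 J1=0 J2=1
add link → L=4 J1=0 J2=1
PS@0,3 dof=2 J2 → L=4 J1=0 J2=2
PS@1,3 dof=2 J2 → L=4 J1=0 J2=3
add link → L=5 J1=0 J2=3
PS@3,4 dof=2 J2 → L=5 J1=0 J2=4
PS@2,0 dof=2 J2 → L=5 J1=0 J2=5
R@4,0 dof=1 J1 → L=5 J1=1 J2=5
add link → L=6 J1=1 J2=5
C@3,5 dof=2 J2 → L=6 J1=1 J2=6
P@4,5 dof=1 J1 → L=6 J1=2 J2=6
C@4,2 dof=2 J2 → L=6 J1=2 J2=7
M=3(L−1)−2J1−J2=3·5−2·2−7=4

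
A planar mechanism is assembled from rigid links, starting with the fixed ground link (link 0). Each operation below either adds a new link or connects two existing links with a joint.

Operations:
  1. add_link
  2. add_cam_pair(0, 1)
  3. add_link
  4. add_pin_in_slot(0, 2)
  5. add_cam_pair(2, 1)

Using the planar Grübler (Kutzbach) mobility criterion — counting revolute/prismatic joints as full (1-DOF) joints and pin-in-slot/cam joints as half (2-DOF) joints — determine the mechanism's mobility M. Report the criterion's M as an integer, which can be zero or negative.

M = 3

(L,J1,J2)=(1,0,0); link0 fixed
link1: (2,0,0)
C 0-1 [J2]: (2,0,1)
link2: (3,0,1)
PS 0-2 [J2]: (3,0,2)
C 2-1 [J2]: (3,0,3)
Grübler: 3·2 − 2·0 − 3 = 3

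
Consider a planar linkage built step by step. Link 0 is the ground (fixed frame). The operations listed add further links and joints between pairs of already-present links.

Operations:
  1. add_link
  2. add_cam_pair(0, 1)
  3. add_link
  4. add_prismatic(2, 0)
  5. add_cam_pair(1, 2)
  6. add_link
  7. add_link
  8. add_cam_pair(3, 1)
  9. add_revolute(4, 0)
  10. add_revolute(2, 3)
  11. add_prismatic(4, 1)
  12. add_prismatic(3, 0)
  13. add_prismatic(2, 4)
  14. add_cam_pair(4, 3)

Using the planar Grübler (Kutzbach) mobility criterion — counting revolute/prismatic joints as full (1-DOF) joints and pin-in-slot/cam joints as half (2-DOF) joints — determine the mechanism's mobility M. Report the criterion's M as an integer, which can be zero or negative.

[1;0;0] (link 0 is ground)
L+ [2;0;0]
C(0,1)∈J2 [2;0;1]
L+ [3;0;1]
P(2,0)∈J1 [3;1;1]
C(1,2)∈J2 [3;1;2]
L+ [4;1;2]
L+ [5;1;2]
C(3,1)∈J2 [5;1;3]
R(4,0)∈J1 [5;2;3]
R(2,3)∈J1 [5;3;3]
P(4,1)∈J1 [5;4;3]
P(3,0)∈J1 [5;5;3]
P(2,4)∈J1 [5;6;3]
C(4,3)∈J2 [5;6;4]
mobility = 12 − 12 − 4 = -4

M = -4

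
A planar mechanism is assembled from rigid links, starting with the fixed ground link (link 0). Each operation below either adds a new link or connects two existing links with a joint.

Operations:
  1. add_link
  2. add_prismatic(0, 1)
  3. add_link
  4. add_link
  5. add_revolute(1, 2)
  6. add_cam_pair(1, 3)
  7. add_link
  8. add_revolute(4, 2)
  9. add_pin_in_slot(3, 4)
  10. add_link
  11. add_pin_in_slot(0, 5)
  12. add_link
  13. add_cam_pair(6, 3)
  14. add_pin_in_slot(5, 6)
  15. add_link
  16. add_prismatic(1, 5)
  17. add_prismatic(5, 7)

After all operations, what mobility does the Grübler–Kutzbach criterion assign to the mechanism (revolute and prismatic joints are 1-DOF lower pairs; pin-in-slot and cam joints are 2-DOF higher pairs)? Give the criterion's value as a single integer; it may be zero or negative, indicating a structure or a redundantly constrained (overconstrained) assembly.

[1;0;0] (link 0 is ground)
L+ [2;0;0]
P(0,1)∈J1 [2;1;0]
L+ [3;1;0]
L+ [4;1;0]
R(1,2)∈J1 [4;2;0]
C(1,3)∈J2 [4;2;1]
L+ [5;2;1]
R(4,2)∈J1 [5;3;1]
PS(3,4)∈J2 [5;3;2]
L+ [6;3;2]
PS(0,5)∈J2 [6;3;3]
L+ [7;3;3]
C(6,3)∈J2 [7;3;4]
PS(5,6)∈J2 [7;3;5]
L+ [8;3;5]
P(1,5)∈J1 [8;4;5]
P(5,7)∈J1 [8;5;5]
mobility = 21 − 10 − 5 = 6

M = 6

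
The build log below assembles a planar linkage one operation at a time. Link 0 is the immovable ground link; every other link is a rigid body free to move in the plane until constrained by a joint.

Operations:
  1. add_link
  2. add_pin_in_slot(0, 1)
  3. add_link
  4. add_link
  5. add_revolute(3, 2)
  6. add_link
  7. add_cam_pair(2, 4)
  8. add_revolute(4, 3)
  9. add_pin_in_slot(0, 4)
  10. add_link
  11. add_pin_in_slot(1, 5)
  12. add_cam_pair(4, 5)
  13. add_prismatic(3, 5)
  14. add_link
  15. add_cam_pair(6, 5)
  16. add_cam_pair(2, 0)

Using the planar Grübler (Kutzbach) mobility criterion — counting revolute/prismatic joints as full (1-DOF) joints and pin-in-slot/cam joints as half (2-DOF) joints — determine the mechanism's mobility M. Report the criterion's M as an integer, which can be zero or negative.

M = 5

link 0 = ground. State L|J1|J2 = 1|0|0
+link1  2|0|0
PS(0,1) f=2→J2  2|0|1
+link2  3|0|1
+link3  4|0|1
R(3,2) f=1→J1  4|1|1
+link4  5|1|1
C(2,4) f=2→J2  5|1|2
R(4,3) f=1→J1  5|2|2
PS(0,4) f=2→J2  5|2|3
+link5  6|2|3
PS(1,5) f=2→J2  6|2|4
C(4,5) f=2→J2  6|2|5
P(3,5) f=1→J1  6|3|5
+link6  7|3|5
C(6,5) f=2→J2  7|3|6
C(2,0) f=2→J2  7|3|7
M = 3(7−1)−2·3−7 = 18−6−7 = 5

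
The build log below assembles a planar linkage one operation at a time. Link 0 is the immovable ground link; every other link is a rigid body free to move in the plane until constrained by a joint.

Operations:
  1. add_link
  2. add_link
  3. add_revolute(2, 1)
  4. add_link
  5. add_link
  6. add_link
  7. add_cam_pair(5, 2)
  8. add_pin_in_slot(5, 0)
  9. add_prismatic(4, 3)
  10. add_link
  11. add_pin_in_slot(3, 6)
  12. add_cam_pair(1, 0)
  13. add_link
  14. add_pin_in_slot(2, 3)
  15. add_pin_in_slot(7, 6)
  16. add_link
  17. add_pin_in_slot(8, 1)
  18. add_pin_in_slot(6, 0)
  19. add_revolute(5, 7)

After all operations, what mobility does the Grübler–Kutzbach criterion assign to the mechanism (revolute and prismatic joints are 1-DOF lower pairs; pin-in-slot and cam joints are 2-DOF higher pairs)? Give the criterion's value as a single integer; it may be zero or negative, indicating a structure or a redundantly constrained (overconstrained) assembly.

M = 10

[1;0;0] (link 0 is ground)
L+ [2;0;0]
L+ [3;0;0]
R(2,1)∈J1 [3;1;0]
L+ [4;1;0]
L+ [5;1;0]
L+ [6;1;0]
C(5,2)∈J2 [6;1;1]
PS(5,0)∈J2 [6;1;2]
P(4,3)∈J1 [6;2;2]
L+ [7;2;2]
PS(3,6)∈J2 [7;2;3]
C(1,0)∈J2 [7;2;4]
L+ [8;2;4]
PS(2,3)∈J2 [8;2;5]
PS(7,6)∈J2 [8;2;6]
L+ [9;2;6]
PS(8,1)∈J2 [9;2;7]
PS(6,0)∈J2 [9;2;8]
R(5,7)∈J1 [9;3;8]
mobility = 24 − 6 − 8 = 10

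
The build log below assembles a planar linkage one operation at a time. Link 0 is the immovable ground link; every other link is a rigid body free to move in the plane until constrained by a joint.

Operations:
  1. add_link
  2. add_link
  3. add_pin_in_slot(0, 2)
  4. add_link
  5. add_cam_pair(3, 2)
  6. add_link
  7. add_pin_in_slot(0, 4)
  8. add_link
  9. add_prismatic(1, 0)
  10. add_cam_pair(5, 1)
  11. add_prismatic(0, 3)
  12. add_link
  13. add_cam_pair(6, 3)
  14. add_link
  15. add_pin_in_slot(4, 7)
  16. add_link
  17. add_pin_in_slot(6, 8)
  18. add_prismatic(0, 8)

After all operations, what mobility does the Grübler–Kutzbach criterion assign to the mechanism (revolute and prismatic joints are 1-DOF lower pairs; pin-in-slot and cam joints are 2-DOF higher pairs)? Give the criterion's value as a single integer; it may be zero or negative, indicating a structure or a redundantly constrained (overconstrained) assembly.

[1;0;0] (link 0 is ground)
L+ [2;0;0]
L+ [3;0;0]
PS(0,2)∈J2 [3;0;1]
L+ [4;0;1]
C(3,2)∈J2 [4;0;2]
L+ [5;0;2]
PS(0,4)∈J2 [5;0;3]
L+ [6;0;3]
P(1,0)∈J1 [6;1;3]
C(5,1)∈J2 [6;1;4]
P(0,3)∈J1 [6;2;4]
L+ [7;2;4]
C(6,3)∈J2 [7;2;5]
L+ [8;2;5]
PS(4,7)∈J2 [8;2;6]
L+ [9;2;6]
PS(6,8)∈J2 [9;2;7]
P(0,8)∈J1 [9;3;7]
mobility = 24 − 6 − 7 = 11

M = 11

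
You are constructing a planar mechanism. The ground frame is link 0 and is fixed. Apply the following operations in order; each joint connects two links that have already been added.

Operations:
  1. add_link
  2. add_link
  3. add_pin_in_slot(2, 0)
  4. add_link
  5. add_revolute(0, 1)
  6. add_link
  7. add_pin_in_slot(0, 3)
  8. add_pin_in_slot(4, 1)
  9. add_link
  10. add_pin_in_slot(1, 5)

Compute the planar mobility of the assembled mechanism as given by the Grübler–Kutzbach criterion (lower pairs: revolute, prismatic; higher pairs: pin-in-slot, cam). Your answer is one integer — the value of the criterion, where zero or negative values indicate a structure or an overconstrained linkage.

M = 9

(L,J1,J2)=(1,0,0); link0 fixed
link1: (2,0,0)
link2: (3,0,0)
PS 2-0 [J2]: (3,0,1)
link3: (4,0,1)
R 0-1 [J1]: (4,1,1)
link4: (5,1,1)
PS 0-3 [J2]: (5,1,2)
PS 4-1 [J2]: (5,1,3)
link5: (6,1,3)
PS 1-5 [J2]: (6,1,4)
Grübler: 3·5 − 2·1 − 4 = 9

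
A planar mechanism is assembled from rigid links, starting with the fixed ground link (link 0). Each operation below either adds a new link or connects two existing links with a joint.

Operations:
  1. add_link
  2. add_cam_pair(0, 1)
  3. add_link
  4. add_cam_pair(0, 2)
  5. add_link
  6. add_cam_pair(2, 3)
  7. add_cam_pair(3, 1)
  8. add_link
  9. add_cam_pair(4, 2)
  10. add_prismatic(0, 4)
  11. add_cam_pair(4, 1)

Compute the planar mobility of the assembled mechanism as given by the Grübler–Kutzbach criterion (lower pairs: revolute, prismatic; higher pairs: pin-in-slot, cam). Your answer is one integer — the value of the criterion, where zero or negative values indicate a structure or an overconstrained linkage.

L=1 J1=0 J2=0
add link → L=2 J1=0 J2=0
C@0,1 dof=2 J2 → L=2 J1=0 J2=1
add link → L=3 J1=0 J2=1
C@0,2 dof=2 J2 → L=3 J1=0 J2=2
add link → L=4 J1=0 J2=2
C@2,3 dof=2 J2 → L=4 J1=0 J2=3
C@3,1 dof=2 J2 → L=4 J1=0 J2=4
add link → L=5 J1=0 J2=4
C@4,2 dof=2 J2 → L=5 J1=0 J2=5
P@0,4 dof=1 J1 → L=5 J1=1 J2=5
C@4,1 dof=2 J2 → L=5 J1=1 J2=6
M=3(L−1)−2J1−J2=3·4−2·1−6=4

M = 4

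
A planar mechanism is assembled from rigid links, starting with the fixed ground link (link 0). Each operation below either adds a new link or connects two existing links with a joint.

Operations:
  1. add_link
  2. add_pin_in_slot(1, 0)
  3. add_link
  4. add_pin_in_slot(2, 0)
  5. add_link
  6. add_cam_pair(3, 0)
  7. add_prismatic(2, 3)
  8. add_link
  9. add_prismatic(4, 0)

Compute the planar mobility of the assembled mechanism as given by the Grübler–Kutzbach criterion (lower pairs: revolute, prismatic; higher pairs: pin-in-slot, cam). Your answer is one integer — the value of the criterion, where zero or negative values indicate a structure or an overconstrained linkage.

M = 5

L=1 J1=0 J2=0
add link → L=2 J1=0 J2=0
PS@1,0 dof=2 J2 → L=2 J1=0 J2=1
add link → L=3 J1=0 J2=1
PS@2,0 dof=2 J2 → L=3 J1=0 J2=2
add link → L=4 J1=0 J2=2
C@3,0 dof=2 J2 → L=4 J1=0 J2=3
P@2,3 dof=1 J1 → L=4 J1=1 J2=3
add link → L=5 J1=1 J2=3
P@4,0 dof=1 J1 → L=5 J1=2 J2=3
M=3(L−1)−2J1−J2=3·4−2·2−3=5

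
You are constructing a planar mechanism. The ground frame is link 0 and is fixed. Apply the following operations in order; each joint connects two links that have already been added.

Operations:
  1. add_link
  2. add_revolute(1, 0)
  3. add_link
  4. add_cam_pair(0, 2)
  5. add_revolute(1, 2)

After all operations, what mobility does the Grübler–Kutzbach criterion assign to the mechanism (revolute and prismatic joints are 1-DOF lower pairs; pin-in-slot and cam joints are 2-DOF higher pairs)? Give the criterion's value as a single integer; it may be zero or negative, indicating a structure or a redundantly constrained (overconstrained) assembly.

M = 1

L=1 J1=0 J2=0
add link → L=2 J1=0 J2=0
R@1,0 dof=1 J1 → L=2 J1=1 J2=0
add link → L=3 J1=1 J2=0
C@0,2 dof=2 J2 → L=3 J1=1 J2=1
R@1,2 dof=1 J1 → L=3 J1=2 J2=1
M=3(L−1)−2J1−J2=3·2−2·2−1=1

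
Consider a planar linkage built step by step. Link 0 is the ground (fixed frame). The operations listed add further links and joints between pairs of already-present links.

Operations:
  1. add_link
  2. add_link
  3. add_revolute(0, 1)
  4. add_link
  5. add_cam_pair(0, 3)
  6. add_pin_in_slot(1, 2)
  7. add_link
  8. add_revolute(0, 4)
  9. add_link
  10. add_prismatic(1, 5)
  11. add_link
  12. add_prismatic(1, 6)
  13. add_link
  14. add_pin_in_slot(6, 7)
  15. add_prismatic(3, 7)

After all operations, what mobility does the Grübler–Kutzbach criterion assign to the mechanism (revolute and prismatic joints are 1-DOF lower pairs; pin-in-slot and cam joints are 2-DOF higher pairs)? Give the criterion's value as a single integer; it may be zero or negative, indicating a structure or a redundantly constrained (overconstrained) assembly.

link 0 = ground. State L|J1|J2 = 1|0|0
+link1  2|0|0
+link2  3|0|0
R(0,1) f=1→J1  3|1|0
+link3  4|1|0
C(0,3) f=2→J2  4|1|1
PS(1,2) f=2→J2  4|1|2
+link4  5|1|2
R(0,4) f=1→J1  5|2|2
+link5  6|2|2
P(1,5) f=1→J1  6|3|2
+link6  7|3|2
P(1,6) f=1→J1  7|4|2
+link7  8|4|2
PS(6,7) f=2→J2  8|4|3
P(3,7) f=1→J1  8|5|3
M = 3(8−1)−2·5−3 = 21−10−3 = 8

M = 8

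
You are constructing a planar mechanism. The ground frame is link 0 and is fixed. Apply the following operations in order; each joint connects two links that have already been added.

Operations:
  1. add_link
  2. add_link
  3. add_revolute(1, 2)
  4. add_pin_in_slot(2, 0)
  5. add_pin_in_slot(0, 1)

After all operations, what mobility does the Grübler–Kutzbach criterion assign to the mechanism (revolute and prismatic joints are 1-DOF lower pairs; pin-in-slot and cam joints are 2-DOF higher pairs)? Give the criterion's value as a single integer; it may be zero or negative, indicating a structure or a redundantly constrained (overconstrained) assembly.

M = 2

L=1 J1=0 J2=0
add link → L=2 J1=0 J2=0
add link → L=3 J1=0 J2=0
R@1,2 dof=1 J1 → L=3 J1=1 J2=0
PS@2,0 dof=2 J2 → L=3 J1=1 J2=1
PS@0,1 dof=2 J2 → L=3 J1=1 J2=2
M=3(L−1)−2J1−J2=3·2−2·1−2=2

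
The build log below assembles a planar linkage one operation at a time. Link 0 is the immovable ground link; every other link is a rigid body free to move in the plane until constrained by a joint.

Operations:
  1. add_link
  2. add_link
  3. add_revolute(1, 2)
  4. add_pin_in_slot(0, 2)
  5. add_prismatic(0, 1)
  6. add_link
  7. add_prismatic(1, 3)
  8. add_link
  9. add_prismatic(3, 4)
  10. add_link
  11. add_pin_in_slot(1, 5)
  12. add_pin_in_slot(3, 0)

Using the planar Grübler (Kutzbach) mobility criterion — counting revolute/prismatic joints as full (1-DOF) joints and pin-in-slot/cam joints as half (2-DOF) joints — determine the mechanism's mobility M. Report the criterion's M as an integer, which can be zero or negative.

L=1 J1=0 J2=0
add link → L=2 J1=0 J2=0
add link → L=3 J1=0 J2=0
R@1,2 dof=1 J1 → L=3 J1=1 J2=0
PS@0,2 dof=2 J2 → L=3 J1=1 J2=1
P@0,1 dof=1 J1 → L=3 J1=2 J2=1
add link → L=4 J1=2 J2=1
P@1,3 dof=1 J1 → L=4 J1=3 J2=1
add link → L=5 J1=3 J2=1
P@3,4 dof=1 J1 → L=5 J1=4 J2=1
add link → L=6 J1=4 J2=1
PS@1,5 dof=2 J2 → L=6 J1=4 J2=2
PS@3,0 dof=2 J2 → L=6 J1=4 J2=3
M=3(L−1)−2J1−J2=3·5−2·4−3=4

M = 4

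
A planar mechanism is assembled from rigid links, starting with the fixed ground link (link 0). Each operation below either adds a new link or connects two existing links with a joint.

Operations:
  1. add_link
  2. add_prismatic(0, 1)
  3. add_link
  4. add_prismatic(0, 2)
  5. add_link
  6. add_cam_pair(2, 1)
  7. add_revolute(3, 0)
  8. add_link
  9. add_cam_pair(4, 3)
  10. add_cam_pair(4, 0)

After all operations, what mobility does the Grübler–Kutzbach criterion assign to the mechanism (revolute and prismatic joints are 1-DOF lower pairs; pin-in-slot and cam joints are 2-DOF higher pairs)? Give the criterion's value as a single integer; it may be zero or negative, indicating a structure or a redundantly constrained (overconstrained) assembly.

[1;0;0] (link 0 is ground)
L+ [2;0;0]
P(0,1)∈J1 [2;1;0]
L+ [3;1;0]
P(0,2)∈J1 [3;2;0]
L+ [4;2;0]
C(2,1)∈J2 [4;2;1]
R(3,0)∈J1 [4;3;1]
L+ [5;3;1]
C(4,3)∈J2 [5;3;2]
C(4,0)∈J2 [5;3;3]
mobility = 12 − 6 − 3 = 3

M = 3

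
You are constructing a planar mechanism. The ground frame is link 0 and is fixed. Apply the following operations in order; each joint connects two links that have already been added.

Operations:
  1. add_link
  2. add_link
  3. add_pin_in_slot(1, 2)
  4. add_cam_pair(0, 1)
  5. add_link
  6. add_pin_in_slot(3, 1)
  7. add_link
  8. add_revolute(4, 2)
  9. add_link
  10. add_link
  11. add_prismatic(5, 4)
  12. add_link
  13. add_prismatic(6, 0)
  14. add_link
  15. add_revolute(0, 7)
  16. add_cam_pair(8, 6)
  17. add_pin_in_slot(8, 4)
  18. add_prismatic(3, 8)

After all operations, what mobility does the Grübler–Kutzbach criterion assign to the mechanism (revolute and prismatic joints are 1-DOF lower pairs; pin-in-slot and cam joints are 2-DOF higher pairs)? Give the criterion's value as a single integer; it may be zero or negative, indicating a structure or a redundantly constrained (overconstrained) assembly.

(L,J1,J2)=(1,0,0); link0 fixed
link1: (2,0,0)
link2: (3,0,0)
PS 1-2 [J2]: (3,0,1)
C 0-1 [J2]: (3,0,2)
link3: (4,0,2)
PS 3-1 [J2]: (4,0,3)
link4: (5,0,3)
R 4-2 [J1]: (5,1,3)
link5: (6,1,3)
link6: (7,1,3)
P 5-4 [J1]: (7,2,3)
link7: (8,2,3)
P 6-0 [J1]: (8,3,3)
link8: (9,3,3)
R 0-7 [J1]: (9,4,3)
C 8-6 [J2]: (9,4,4)
PS 8-4 [J2]: (9,4,5)
P 3-8 [J1]: (9,5,5)
Grübler: 3·8 − 2·5 − 5 = 9

M = 9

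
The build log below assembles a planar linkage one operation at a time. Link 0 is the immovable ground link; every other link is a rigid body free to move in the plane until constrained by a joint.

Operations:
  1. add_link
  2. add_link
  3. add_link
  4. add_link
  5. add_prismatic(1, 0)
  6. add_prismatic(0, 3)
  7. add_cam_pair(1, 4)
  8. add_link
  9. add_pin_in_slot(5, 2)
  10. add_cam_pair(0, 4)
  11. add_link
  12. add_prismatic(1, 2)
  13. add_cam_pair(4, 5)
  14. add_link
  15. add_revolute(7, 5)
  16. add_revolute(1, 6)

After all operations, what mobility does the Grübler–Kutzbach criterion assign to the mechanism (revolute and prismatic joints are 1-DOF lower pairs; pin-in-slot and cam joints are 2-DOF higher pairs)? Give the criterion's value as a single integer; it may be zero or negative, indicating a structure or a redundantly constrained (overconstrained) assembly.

M = 7

L=1 J1=0 J2=0
add link → L=2 J1=0 J2=0
add link → L=3 J1=0 J2=0
add link → L=4 J1=0 J2=0
add link → L=5 J1=0 J2=0
P@1,0 dof=1 J1 → L=5 J1=1 J2=0
P@0,3 dof=1 J1 → L=5 J1=2 J2=0
C@1,4 dof=2 J2 → L=5 J1=2 J2=1
add link → L=6 J1=2 J2=1
PS@5,2 dof=2 J2 → L=6 J1=2 J2=2
C@0,4 dof=2 J2 → L=6 J1=2 J2=3
add link → L=7 J1=2 J2=3
P@1,2 dof=1 J1 → L=7 J1=3 J2=3
C@4,5 dof=2 J2 → L=7 J1=3 J2=4
add link → L=8 J1=3 J2=4
R@7,5 dof=1 J1 → L=8 J1=4 J2=4
R@1,6 dof=1 J1 → L=8 J1=5 J2=4
M=3(L−1)−2J1−J2=3·7−2·5−4=7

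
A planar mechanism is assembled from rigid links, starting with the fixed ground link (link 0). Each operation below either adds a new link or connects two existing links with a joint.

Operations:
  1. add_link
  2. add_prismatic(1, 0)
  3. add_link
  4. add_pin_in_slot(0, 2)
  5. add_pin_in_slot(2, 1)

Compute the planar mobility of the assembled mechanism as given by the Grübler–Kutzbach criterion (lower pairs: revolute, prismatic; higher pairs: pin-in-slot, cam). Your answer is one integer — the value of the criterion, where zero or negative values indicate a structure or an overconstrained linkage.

M = 2

[1;0;0] (link 0 is ground)
L+ [2;0;0]
P(1,0)∈J1 [2;1;0]
L+ [3;1;0]
PS(0,2)∈J2 [3;1;1]
PS(2,1)∈J2 [3;1;2]
mobility = 6 − 2 − 2 = 2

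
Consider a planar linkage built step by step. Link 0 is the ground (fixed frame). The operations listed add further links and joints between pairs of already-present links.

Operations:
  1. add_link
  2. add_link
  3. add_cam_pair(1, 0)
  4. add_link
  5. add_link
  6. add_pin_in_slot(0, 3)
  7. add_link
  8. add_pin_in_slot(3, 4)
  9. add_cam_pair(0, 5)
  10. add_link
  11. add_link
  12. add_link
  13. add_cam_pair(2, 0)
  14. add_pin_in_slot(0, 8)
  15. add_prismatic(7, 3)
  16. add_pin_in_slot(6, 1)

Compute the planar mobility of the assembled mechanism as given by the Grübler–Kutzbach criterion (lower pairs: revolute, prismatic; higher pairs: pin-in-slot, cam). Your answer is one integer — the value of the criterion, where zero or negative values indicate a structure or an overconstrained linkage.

link 0 = ground. State L|J1|J2 = 1|0|0
+link1  2|0|0
+link2  3|0|0
C(1,0) f=2→J2  3|0|1
+link3  4|0|1
+link4  5|0|1
PS(0,3) f=2→J2  5|0|2
+link5  6|0|2
PS(3,4) f=2→J2  6|0|3
C(0,5) f=2→J2  6|0|4
+link6  7|0|4
+link7  8|0|4
+link8  9|0|4
C(2,0) f=2→J2  9|0|5
PS(0,8) f=2→J2  9|0|6
P(7,3) f=1→J1  9|1|6
PS(6,1) f=2→J2  9|1|7
M = 3(9−1)−2·1−7 = 24−2−7 = 15

M = 15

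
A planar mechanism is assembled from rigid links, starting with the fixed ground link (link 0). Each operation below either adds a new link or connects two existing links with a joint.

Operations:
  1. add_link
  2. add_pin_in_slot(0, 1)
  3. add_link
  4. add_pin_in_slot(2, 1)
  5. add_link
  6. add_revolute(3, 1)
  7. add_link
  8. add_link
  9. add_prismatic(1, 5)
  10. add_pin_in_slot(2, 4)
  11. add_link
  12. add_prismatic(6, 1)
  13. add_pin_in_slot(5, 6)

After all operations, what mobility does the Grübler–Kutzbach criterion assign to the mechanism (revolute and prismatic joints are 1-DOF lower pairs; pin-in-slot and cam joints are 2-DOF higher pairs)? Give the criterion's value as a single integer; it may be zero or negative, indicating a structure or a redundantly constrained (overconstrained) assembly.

M = 8

link 0 = ground. State L|J1|J2 = 1|0|0
+link1  2|0|0
PS(0,1) f=2→J2  2|0|1
+link2  3|0|1
PS(2,1) f=2→J2  3|0|2
+link3  4|0|2
R(3,1) f=1→J1  4|1|2
+link4  5|1|2
+link5  6|1|2
P(1,5) f=1→J1  6|2|2
PS(2,4) f=2→J2  6|2|3
+link6  7|2|3
P(6,1) f=1→J1  7|3|3
PS(5,6) f=2→J2  7|3|4
M = 3(7−1)−2·3−4 = 18−6−4 = 8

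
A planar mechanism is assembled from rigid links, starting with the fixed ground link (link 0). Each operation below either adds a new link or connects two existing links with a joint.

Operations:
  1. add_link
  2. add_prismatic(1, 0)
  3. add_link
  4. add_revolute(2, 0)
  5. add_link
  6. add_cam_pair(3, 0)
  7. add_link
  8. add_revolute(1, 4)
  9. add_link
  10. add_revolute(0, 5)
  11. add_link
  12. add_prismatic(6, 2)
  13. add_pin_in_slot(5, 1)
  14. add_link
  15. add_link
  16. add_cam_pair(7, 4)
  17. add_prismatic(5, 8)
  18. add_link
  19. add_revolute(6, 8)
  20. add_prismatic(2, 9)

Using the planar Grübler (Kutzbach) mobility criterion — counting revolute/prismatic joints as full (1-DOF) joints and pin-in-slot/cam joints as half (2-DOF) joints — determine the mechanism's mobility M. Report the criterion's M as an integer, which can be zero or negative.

(L,J1,J2)=(1,0,0); link0 fixed
link1: (2,0,0)
P 1-0 [J1]: (2,1,0)
link2: (3,1,0)
R 2-0 [J1]: (3,2,0)
link3: (4,2,0)
C 3-0 [J2]: (4,2,1)
link4: (5,2,1)
R 1-4 [J1]: (5,3,1)
link5: (6,3,1)
R 0-5 [J1]: (6,4,1)
link6: (7,4,1)
P 6-2 [J1]: (7,5,1)
PS 5-1 [J2]: (7,5,2)
link7: (8,5,2)
link8: (9,5,2)
C 7-4 [J2]: (9,5,3)
P 5-8 [J1]: (9,6,3)
link9: (10,6,3)
R 6-8 [J1]: (10,7,3)
P 2-9 [J1]: (10,8,3)
Grübler: 3·9 − 2·8 − 3 = 8

M = 8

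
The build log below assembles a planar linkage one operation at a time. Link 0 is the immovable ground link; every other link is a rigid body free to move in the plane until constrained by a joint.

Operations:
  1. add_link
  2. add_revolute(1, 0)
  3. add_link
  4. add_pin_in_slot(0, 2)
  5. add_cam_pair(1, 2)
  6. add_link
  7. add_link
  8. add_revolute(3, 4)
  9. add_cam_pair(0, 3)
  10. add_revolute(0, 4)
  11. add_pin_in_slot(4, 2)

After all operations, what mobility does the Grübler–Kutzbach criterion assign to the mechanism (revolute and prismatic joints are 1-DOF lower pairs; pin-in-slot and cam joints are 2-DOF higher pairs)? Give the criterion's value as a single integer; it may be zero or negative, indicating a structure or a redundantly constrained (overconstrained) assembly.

M = 2

ground; <1,0,0>
#1 <2,0,0>
R:1↔0 J1 <2,1,0>
#2 <3,1,0>
PS:0↔2 J2 <3,1,1>
C:1↔2 J2 <3,1,2>
#3 <4,1,2>
#4 <5,1,2>
R:3↔4 J1 <5,2,2>
C:0↔3 J2 <5,2,3>
R:0↔4 J1 <5,3,3>
PS:4↔2 J2 <5,3,4>
3×4 − 2×3 − 1×4 = 2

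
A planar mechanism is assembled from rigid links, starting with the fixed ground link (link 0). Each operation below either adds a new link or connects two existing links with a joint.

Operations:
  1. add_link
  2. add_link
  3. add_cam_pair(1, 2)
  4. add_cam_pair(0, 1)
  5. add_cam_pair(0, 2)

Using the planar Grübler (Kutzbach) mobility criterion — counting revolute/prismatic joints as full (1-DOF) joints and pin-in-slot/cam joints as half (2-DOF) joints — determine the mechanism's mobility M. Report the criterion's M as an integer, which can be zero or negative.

M = 3

link 0 = ground. State L|J1|J2 = 1|0|0
+link1  2|0|0
+link2  3|0|0
C(1,2) f=2→J2  3|0|1
C(0,1) f=2→J2  3|0|2
C(0,2) f=2→J2  3|0|3
M = 3(3−1)−2·0−3 = 6−0−3 = 3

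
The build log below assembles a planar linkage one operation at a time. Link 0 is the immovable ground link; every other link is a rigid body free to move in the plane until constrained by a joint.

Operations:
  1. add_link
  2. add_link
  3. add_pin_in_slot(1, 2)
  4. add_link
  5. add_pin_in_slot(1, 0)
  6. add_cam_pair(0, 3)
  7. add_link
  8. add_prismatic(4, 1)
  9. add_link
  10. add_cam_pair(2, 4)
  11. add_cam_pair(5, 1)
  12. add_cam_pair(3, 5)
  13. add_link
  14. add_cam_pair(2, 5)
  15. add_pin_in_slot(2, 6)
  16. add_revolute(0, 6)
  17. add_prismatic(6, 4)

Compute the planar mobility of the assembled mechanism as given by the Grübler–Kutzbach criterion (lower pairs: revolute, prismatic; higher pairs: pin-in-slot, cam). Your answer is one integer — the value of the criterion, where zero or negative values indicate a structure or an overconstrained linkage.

M = 4

[1;0;0] (link 0 is ground)
L+ [2;0;0]
L+ [3;0;0]
PS(1,2)∈J2 [3;0;1]
L+ [4;0;1]
PS(1,0)∈J2 [4;0;2]
C(0,3)∈J2 [4;0;3]
L+ [5;0;3]
P(4,1)∈J1 [5;1;3]
L+ [6;1;3]
C(2,4)∈J2 [6;1;4]
C(5,1)∈J2 [6;1;5]
C(3,5)∈J2 [6;1;6]
L+ [7;1;6]
C(2,5)∈J2 [7;1;7]
PS(2,6)∈J2 [7;1;8]
R(0,6)∈J1 [7;2;8]
P(6,4)∈J1 [7;3;8]
mobility = 18 − 6 − 8 = 4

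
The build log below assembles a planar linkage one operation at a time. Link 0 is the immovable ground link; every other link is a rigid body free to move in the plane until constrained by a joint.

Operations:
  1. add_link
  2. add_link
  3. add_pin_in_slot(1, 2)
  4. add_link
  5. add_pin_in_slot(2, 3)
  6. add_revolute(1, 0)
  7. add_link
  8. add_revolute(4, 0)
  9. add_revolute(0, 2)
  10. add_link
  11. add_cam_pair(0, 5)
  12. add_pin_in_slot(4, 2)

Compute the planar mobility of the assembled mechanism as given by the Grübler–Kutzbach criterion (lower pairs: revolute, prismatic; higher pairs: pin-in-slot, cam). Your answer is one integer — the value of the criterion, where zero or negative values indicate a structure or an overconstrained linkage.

M = 5

L=1 J1=0 J2=0
add link → L=2 J1=0 J2=0
add link → L=3 J1=0 J2=0
PS@1,2 dof=2 J2 → L=3 J1=0 J2=1
add link → L=4 J1=0 J2=1
PS@2,3 dof=2 J2 → L=4 J1=0 J2=2
R@1,0 dof=1 J1 → L=4 J1=1 J2=2
add link → L=5 J1=1 J2=2
R@4,0 dof=1 J1 → L=5 J1=2 J2=2
R@0,2 dof=1 J1 → L=5 J1=3 J2=2
add link → L=6 J1=3 J2=2
C@0,5 dof=2 J2 → L=6 J1=3 J2=3
PS@4,2 dof=2 J2 → L=6 J1=3 J2=4
M=3(L−1)−2J1−J2=3·5−2·3−4=5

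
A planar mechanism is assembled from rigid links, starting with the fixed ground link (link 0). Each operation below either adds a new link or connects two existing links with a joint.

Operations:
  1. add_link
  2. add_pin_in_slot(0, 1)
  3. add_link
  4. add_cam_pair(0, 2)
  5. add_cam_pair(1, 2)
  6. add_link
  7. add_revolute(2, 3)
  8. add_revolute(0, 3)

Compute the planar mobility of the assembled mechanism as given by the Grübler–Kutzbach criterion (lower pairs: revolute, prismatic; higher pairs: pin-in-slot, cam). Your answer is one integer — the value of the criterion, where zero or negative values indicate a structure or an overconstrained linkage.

M = 2

L=1 J1=0 J2=0
add link → L=2 J1=0 J2=0
PS@0,1 dof=2 J2 → L=2 J1=0 J2=1
add link → L=3 J1=0 J2=1
C@0,2 dof=2 J2 → L=3 J1=0 J2=2
C@1,2 dof=2 J2 → L=3 J1=0 J2=3
add link → L=4 J1=0 J2=3
R@2,3 dof=1 J1 → L=4 J1=1 J2=3
R@0,3 dof=1 J1 → L=4 J1=2 J2=3
M=3(L−1)−2J1−J2=3·3−2·2−3=2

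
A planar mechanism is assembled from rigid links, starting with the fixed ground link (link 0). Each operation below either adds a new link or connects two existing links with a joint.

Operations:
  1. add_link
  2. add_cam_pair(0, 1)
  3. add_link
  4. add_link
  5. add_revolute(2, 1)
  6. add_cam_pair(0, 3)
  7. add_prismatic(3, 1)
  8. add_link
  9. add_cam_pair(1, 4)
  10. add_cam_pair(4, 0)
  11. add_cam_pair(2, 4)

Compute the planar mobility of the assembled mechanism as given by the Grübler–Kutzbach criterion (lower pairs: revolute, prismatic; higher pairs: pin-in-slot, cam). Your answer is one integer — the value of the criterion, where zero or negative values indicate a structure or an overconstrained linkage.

M = 3

link 0 = ground. State L|J1|J2 = 1|0|0
+link1  2|0|0
C(0,1) f=2→J2  2|0|1
+link2  3|0|1
+link3  4|0|1
R(2,1) f=1→J1  4|1|1
C(0,3) f=2→J2  4|1|2
P(3,1) f=1→J1  4|2|2
+link4  5|2|2
C(1,4) f=2→J2  5|2|3
C(4,0) f=2→J2  5|2|4
C(2,4) f=2→J2  5|2|5
M = 3(5−1)−2·2−5 = 12−4−5 = 3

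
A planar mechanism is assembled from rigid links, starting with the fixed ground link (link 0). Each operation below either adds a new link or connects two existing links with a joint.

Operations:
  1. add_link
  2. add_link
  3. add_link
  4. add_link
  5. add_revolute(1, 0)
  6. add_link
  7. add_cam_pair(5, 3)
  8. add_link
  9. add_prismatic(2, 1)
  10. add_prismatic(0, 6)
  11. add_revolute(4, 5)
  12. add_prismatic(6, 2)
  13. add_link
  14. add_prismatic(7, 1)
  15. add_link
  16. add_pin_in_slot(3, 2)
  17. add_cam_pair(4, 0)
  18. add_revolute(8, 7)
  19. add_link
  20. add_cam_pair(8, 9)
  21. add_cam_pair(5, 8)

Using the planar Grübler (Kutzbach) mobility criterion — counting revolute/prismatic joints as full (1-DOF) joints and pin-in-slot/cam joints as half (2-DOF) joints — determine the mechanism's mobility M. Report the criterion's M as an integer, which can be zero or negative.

ground; <1,0,0>
#1 <2,0,0>
#2 <3,0,0>
#3 <4,0,0>
#4 <5,0,0>
R:1↔0 J1 <5,1,0>
#5 <6,1,0>
C:5↔3 J2 <6,1,1>
#6 <7,1,1>
P:2↔1 J1 <7,2,1>
P:0↔6 J1 <7,3,1>
R:4↔5 J1 <7,4,1>
P:6↔2 J1 <7,5,1>
#7 <8,5,1>
P:7↔1 J1 <8,6,1>
#8 <9,6,1>
PS:3↔2 J2 <9,6,2>
C:4↔0 J2 <9,6,3>
R:8↔7 J1 <9,7,3>
#9 <10,7,3>
C:8↔9 J2 <10,7,4>
C:5↔8 J2 <10,7,5>
3×9 − 2×7 − 1×5 = 8

M = 8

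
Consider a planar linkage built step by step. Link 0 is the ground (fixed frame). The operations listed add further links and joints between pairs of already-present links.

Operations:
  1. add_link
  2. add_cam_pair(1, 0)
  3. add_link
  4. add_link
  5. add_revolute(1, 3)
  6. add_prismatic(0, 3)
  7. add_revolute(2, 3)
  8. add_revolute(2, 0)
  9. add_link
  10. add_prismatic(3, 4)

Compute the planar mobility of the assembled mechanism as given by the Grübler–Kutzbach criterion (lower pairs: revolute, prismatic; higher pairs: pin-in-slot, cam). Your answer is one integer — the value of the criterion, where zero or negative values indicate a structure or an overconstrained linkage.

(L,J1,J2)=(1,0,0); link0 fixed
link1: (2,0,0)
C 1-0 [J2]: (2,0,1)
link2: (3,0,1)
link3: (4,0,1)
R 1-3 [J1]: (4,1,1)
P 0-3 [J1]: (4,2,1)
R 2-3 [J1]: (4,3,1)
R 2-0 [J1]: (4,4,1)
link4: (5,4,1)
P 3-4 [J1]: (5,5,1)
Grübler: 3·4 − 2·5 − 1 = 1

M = 1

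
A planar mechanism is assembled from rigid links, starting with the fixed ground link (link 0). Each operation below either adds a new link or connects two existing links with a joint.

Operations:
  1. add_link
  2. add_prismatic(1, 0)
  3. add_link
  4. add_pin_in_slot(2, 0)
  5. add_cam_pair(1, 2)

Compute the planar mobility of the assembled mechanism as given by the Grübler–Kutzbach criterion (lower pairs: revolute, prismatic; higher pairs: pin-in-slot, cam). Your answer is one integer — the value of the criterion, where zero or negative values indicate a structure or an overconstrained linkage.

link 0 = ground. State L|J1|J2 = 1|0|0
+link1  2|0|0
P(1,0) f=1→J1  2|1|0
+link2  3|1|0
PS(2,0) f=2→J2  3|1|1
C(1,2) f=2→J2  3|1|2
M = 3(3−1)−2·1−2 = 6−2−2 = 2

M = 2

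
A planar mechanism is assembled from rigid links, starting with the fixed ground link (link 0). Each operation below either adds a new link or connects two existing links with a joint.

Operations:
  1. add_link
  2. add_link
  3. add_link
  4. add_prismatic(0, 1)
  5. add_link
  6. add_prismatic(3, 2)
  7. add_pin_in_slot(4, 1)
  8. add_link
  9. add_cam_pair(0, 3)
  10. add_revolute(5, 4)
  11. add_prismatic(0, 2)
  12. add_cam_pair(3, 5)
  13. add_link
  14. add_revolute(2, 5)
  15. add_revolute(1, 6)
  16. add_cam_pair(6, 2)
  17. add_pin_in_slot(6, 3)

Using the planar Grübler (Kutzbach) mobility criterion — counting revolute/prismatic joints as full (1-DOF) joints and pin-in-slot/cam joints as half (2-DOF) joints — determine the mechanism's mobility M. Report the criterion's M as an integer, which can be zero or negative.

M = 1

link 0 = ground. State L|J1|J2 = 1|0|0
+link1  2|0|0
+link2  3|0|0
+link3  4|0|0
P(0,1) f=1→J1  4|1|0
+link4  5|1|0
P(3,2) f=1→J1  5|2|0
PS(4,1) f=2→J2  5|2|1
+link5  6|2|1
C(0,3) f=2→J2  6|2|2
R(5,4) f=1→J1  6|3|2
P(0,2) f=1→J1  6|4|2
C(3,5) f=2→J2  6|4|3
+link6  7|4|3
R(2,5) f=1→J1  7|5|3
R(1,6) f=1→J1  7|6|3
C(6,2) f=2→J2  7|6|4
PS(6,3) f=2→J2  7|6|5
M = 3(7−1)−2·6−5 = 18−12−5 = 1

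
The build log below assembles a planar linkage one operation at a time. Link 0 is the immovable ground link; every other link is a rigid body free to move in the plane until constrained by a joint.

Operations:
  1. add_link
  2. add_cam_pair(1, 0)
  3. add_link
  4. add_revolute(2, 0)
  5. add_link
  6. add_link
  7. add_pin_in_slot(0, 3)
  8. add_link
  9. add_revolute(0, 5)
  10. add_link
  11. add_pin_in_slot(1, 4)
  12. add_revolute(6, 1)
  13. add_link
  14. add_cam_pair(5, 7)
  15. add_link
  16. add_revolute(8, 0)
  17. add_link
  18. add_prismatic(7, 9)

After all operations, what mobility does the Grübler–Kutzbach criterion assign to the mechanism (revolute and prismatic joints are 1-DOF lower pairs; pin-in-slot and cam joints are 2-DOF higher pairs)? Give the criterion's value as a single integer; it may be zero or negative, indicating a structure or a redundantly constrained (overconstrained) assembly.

M = 13

L=1 J1=0 J2=0
add link → L=2 J1=0 J2=0
C@1,0 dof=2 J2 → L=2 J1=0 J2=1
add link → L=3 J1=0 J2=1
R@2,0 dof=1 J1 → L=3 J1=1 J2=1
add link → L=4 J1=1 J2=1
add link → L=5 J1=1 J2=1
PS@0,3 dof=2 J2 → L=5 J1=1 J2=2
add link → L=6 J1=1 J2=2
R@0,5 dof=1 J1 → L=6 J1=2 J2=2
add link → L=7 J1=2 J2=2
PS@1,4 dof=2 J2 → L=7 J1=2 J2=3
R@6,1 dof=1 J1 → L=7 J1=3 J2=3
add link → L=8 J1=3 J2=3
C@5,7 dof=2 J2 → L=8 J1=3 J2=4
add link → L=9 J1=3 J2=4
R@8,0 dof=1 J1 → L=9 J1=4 J2=4
add link → L=10 J1=4 J2=4
P@7,9 dof=1 J1 → L=10 J1=5 J2=4
M=3(L−1)−2J1−J2=3·9−2·5−4=13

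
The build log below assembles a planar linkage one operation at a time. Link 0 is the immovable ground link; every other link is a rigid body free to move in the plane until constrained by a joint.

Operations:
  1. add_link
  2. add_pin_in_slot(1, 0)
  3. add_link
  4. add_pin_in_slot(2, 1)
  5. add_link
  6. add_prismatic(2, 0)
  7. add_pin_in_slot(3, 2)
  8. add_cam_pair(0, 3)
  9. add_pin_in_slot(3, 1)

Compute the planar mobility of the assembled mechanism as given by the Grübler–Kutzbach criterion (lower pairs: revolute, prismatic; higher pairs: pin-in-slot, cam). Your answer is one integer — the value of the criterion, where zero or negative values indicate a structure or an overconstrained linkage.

(L,J1,J2)=(1,0,0); link0 fixed
link1: (2,0,0)
PS 1-0 [J2]: (2,0,1)
link2: (3,0,1)
PS 2-1 [J2]: (3,0,2)
link3: (4,0,2)
P 2-0 [J1]: (4,1,2)
PS 3-2 [J2]: (4,1,3)
C 0-3 [J2]: (4,1,4)
PS 3-1 [J2]: (4,1,5)
Grübler: 3·3 − 2·1 − 5 = 2

M = 2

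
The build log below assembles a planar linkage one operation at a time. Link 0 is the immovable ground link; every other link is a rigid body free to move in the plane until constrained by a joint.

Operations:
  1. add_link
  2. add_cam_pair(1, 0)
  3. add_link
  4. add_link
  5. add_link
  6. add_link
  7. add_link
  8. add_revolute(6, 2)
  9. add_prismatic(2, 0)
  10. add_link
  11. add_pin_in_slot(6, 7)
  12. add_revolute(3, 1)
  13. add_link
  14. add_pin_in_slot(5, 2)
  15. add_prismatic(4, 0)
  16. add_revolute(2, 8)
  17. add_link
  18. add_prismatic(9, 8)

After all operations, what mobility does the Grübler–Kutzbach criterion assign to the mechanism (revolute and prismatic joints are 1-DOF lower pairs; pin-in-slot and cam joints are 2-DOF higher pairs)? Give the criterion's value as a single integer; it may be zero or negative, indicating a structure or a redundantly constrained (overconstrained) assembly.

M = 12

ground; <1,0,0>
#1 <2,0,0>
C:1↔0 J2 <2,0,1>
#2 <3,0,1>
#3 <4,0,1>
#4 <5,0,1>
#5 <6,0,1>
#6 <7,0,1>
R:6↔2 J1 <7,1,1>
P:2↔0 J1 <7,2,1>
#7 <8,2,1>
PS:6↔7 J2 <8,2,2>
R:3↔1 J1 <8,3,2>
#8 <9,3,2>
PS:5↔2 J2 <9,3,3>
P:4↔0 J1 <9,4,3>
R:2↔8 J1 <9,5,3>
#9 <10,5,3>
P:9↔8 J1 <10,6,3>
3×9 − 2×6 − 1×3 = 12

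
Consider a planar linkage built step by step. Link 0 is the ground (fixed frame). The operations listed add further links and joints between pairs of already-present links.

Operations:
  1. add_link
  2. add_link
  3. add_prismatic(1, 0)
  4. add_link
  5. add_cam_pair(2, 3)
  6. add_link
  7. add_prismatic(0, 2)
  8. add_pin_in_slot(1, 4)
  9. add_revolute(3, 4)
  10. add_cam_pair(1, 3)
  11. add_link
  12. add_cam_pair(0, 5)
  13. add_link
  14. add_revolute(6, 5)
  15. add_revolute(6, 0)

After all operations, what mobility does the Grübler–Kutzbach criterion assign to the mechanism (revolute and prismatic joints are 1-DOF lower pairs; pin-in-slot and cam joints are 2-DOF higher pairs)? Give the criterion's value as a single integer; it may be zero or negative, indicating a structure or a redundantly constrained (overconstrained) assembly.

M = 4

ground; <1,0,0>
#1 <2,0,0>
#2 <3,0,0>
P:1↔0 J1 <3,1,0>
#3 <4,1,0>
C:2↔3 J2 <4,1,1>
#4 <5,1,1>
P:0↔2 J1 <5,2,1>
PS:1↔4 J2 <5,2,2>
R:3↔4 J1 <5,3,2>
C:1↔3 J2 <5,3,3>
#5 <6,3,3>
C:0↔5 J2 <6,3,4>
#6 <7,3,4>
R:6↔5 J1 <7,4,4>
R:6↔0 J1 <7,5,4>
3×6 − 2×5 − 1×4 = 4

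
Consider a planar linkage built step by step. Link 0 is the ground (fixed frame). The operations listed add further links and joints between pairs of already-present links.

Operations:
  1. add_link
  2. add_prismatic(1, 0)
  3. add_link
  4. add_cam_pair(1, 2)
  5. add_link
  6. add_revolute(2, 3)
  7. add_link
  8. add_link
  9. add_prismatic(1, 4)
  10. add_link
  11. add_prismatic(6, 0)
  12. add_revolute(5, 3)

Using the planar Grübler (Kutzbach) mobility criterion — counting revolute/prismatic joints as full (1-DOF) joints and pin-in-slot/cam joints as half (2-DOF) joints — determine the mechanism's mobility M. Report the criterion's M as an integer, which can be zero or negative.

L=1 J1=0 J2=0
add link → L=2 J1=0 J2=0
P@1,0 dof=1 J1 → L=2 J1=1 J2=0
add link → L=3 J1=1 J2=0
C@1,2 dof=2 J2 → L=3 J1=1 J2=1
add link → L=4 J1=1 J2=1
R@2,3 dof=1 J1 → L=4 J1=2 J2=1
add link → L=5 J1=2 J2=1
add link → L=6 J1=2 J2=1
P@1,4 dof=1 J1 → L=6 J1=3 J2=1
add link → L=7 J1=3 J2=1
P@6,0 dof=1 J1 → L=7 J1=4 J2=1
R@5,3 dof=1 J1 → L=7 J1=5 J2=1
M=3(L−1)−2J1−J2=3·6−2·5−1=7

M = 7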